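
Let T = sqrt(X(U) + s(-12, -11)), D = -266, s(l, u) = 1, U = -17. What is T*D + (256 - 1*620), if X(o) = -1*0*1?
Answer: -630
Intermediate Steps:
X(o) = 0 (X(o) = 0*1 = 0)
T = 1 (T = sqrt(0 + 1) = sqrt(1) = 1)
T*D + (256 - 1*620) = 1*(-266) + (256 - 1*620) = -266 + (256 - 620) = -266 - 364 = -630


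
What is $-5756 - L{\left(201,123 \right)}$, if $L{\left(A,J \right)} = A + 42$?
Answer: $-5999$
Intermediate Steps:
$L{\left(A,J \right)} = 42 + A$
$-5756 - L{\left(201,123 \right)} = -5756 - \left(42 + 201\right) = -5756 - 243 = -5999$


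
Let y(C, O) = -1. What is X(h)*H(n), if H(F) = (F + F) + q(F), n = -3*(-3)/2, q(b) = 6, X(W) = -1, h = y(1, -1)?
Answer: -15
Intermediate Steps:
h = -1
n = 9/2 (n = 9*(1/2) = 9/2 ≈ 4.5000)
H(F) = 6 + 2*F (H(F) = (F + F) + 6 = 2*F + 6 = 6 + 2*F)
X(h)*H(n) = -(6 + 2*(9/2)) = -(6 + 9) = -1*15 = -15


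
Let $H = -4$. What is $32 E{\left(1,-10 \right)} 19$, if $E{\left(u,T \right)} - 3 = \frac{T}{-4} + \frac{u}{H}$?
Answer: $3192$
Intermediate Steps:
$E{\left(u,T \right)} = 3 - \frac{T}{4} - \frac{u}{4}$ ($E{\left(u,T \right)} = 3 + \left(\frac{T}{-4} + \frac{u}{-4}\right) = 3 + \left(T \left(- \frac{1}{4}\right) + u \left(- \frac{1}{4}\right)\right) = 3 - \left(\frac{T}{4} + \frac{u}{4}\right) = 3 - \frac{T}{4} - \frac{u}{4}$)
$32 E{\left(1,-10 \right)} 19 = 32 \left(3 - - \frac{5}{2} - \frac{1}{4}\right) 19 = 32 \left(3 + \frac{5}{2} - \frac{1}{4}\right) 19 = 32 \cdot \frac{21}{4} \cdot 19 = 168 \cdot 19 = 3192$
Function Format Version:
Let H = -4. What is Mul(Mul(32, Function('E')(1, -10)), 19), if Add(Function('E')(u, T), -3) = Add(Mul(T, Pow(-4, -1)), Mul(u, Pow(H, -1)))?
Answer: 3192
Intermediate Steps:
Function('E')(u, T) = Add(3, Mul(Rational(-1, 4), T), Mul(Rational(-1, 4), u)) (Function('E')(u, T) = Add(3, Add(Mul(T, Pow(-4, -1)), Mul(u, Pow(-4, -1)))) = Add(3, Add(Mul(T, Rational(-1, 4)), Mul(u, Rational(-1, 4)))) = Add(3, Add(Mul(Rational(-1, 4), T), Mul(Rational(-1, 4), u))) = Add(3, Mul(Rational(-1, 4), T), Mul(Rational(-1, 4), u)))
Mul(Mul(32, Function('E')(1, -10)), 19) = Mul(Mul(32, Add(3, Mul(Rational(-1, 4), -10), Mul(Rational(-1, 4), 1))), 19) = Mul(Mul(32, Add(3, Rational(5, 2), Rational(-1, 4))), 19) = Mul(Mul(32, Rational(21, 4)), 19) = Mul(168, 19) = 3192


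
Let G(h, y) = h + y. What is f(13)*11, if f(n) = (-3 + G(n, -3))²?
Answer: 539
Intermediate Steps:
f(n) = (-6 + n)² (f(n) = (-3 + (n - 3))² = (-3 + (-3 + n))² = (-6 + n)²)
f(13)*11 = (-6 + 13)²*11 = 7²*11 = 49*11 = 539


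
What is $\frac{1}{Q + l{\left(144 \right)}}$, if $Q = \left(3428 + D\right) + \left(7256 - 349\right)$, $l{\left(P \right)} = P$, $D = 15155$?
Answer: $\frac{1}{25634} \approx 3.9011 \cdot 10^{-5}$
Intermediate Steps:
$Q = 25490$ ($Q = \left(3428 + 15155\right) + \left(7256 - 349\right) = 18583 + 6907 = 25490$)
$\frac{1}{Q + l{\left(144 \right)}} = \frac{1}{25490 + 144} = \frac{1}{25634}$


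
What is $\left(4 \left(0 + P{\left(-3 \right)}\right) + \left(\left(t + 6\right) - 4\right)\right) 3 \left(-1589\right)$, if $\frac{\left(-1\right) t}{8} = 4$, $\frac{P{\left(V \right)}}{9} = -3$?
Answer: $657846$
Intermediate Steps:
$P{\left(V \right)} = -27$ ($P{\left(V \right)} = 9 \left(-3\right) = -27$)
$t = -32$ ($t = \left(-8\right) 4 = -32$)
$\left(4 \left(0 + P{\left(-3 \right)}\right) + \left(\left(t + 6\right) - 4\right)\right) 3 \left(-1589\right) = \left(4 \left(0 - 27\right) + \left(\left(-32 + 6\right) - 4\right)\right) 3 \left(-1589\right) = \left(4 \left(-27\right) - 30\right) 3 \left(-1589\right) = \left(-108 - 30\right) 3 \left(-1589\right) = \left(-138\right) 3 \left(-1589\right) = \left(-414\right) \left(-1589\right) = 657846$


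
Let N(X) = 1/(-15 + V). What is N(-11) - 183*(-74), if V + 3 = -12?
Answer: 406259/30 ≈ 13542.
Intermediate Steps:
V = -15 (V = -3 - 12 = -15)
N(X) = -1/30 (N(X) = 1/(-15 - 15) = 1/(-30) = -1/30)
N(-11) - 183*(-74) = -1/30 - 183*(-74) = -1/30 + 13542 = 406259/30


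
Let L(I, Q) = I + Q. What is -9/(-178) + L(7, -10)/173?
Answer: 1023/30794 ≈ 0.033221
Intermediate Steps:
-9/(-178) + L(7, -10)/173 = -9/(-178) + (7 - 10)/173 = -9*(-1/178) - 3*1/173 = 9/178 - 3/173 = 1023/30794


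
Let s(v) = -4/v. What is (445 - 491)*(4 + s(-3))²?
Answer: -11776/9 ≈ -1308.4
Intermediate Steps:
(445 - 491)*(4 + s(-3))² = (445 - 491)*(4 - 4/(-3))² = -46*(4 - 4*(-⅓))² = -46*(4 + 4/3)² = -46*(16/3)² = -46*256/9 = -11776/9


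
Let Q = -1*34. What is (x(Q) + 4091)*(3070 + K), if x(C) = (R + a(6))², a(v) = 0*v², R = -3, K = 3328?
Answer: 26231800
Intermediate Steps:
Q = -34
a(v) = 0
x(C) = 9 (x(C) = (-3 + 0)² = (-3)² = 9)
(x(Q) + 4091)*(3070 + K) = (9 + 4091)*(3070 + 3328) = 4100*6398 = 26231800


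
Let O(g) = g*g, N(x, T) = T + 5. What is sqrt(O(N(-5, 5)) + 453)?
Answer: sqrt(553) ≈ 23.516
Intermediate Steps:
N(x, T) = 5 + T
O(g) = g**2
sqrt(O(N(-5, 5)) + 453) = sqrt((5 + 5)**2 + 453) = sqrt(10**2 + 453) = sqrt(100 + 453) = sqrt(553)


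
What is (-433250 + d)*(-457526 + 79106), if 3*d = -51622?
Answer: 170462064080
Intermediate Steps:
d = -51622/3 (d = (⅓)*(-51622) = -51622/3 ≈ -17207.)
(-433250 + d)*(-457526 + 79106) = (-433250 - 51622/3)*(-457526 + 79106) = -1351372/3*(-378420) = 170462064080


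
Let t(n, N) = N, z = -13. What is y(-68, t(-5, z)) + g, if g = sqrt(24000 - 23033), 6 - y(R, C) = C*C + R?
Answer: -95 + sqrt(967) ≈ -63.903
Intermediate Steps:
y(R, C) = 6 - R - C**2 (y(R, C) = 6 - (C*C + R) = 6 - (C**2 + R) = 6 - (R + C**2) = 6 + (-R - C**2) = 6 - R - C**2)
g = sqrt(967) ≈ 31.097
y(-68, t(-5, z)) + g = (6 - 1*(-68) - 1*(-13)**2) + sqrt(967) = (6 + 68 - 1*169) + sqrt(967) = (6 + 68 - 169) + sqrt(967) = -95 + sqrt(967)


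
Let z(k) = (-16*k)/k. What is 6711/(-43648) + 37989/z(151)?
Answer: -103640703/43648 ≈ -2374.5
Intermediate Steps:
z(k) = -16
6711/(-43648) + 37989/z(151) = 6711/(-43648) + 37989/(-16) = 6711*(-1/43648) + 37989*(-1/16) = -6711/43648 - 37989/16 = -103640703/43648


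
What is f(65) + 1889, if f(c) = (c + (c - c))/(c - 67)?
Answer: 3713/2 ≈ 1856.5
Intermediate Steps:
f(c) = c/(-67 + c) (f(c) = (c + 0)/(-67 + c) = c/(-67 + c))
f(65) + 1889 = 65/(-67 + 65) + 1889 = 65/(-2) + 1889 = 65*(-½) + 1889 = -65/2 + 1889 = 3713/2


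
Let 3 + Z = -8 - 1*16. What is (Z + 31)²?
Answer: 16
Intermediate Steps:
Z = -27 (Z = -3 + (-8 - 1*16) = -3 + (-8 - 16) = -3 - 24 = -27)
(Z + 31)² = (-27 + 31)² = 4² = 16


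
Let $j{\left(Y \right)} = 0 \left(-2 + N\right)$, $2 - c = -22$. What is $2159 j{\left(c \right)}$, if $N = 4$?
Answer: $0$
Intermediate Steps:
$c = 24$ ($c = 2 - -22 = 2 + 22 = 24$)
$j{\left(Y \right)} = 0$ ($j{\left(Y \right)} = 0 \left(-2 + 4\right) = 0 \cdot 2 = 0$)
$2159 j{\left(c \right)} = 2159 \cdot 0 = 0$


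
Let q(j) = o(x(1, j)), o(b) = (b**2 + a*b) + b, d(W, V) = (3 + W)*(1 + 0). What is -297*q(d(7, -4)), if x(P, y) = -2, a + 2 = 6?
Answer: 1782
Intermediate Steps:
a = 4 (a = -2 + 6 = 4)
d(W, V) = 3 + W (d(W, V) = (3 + W)*1 = 3 + W)
o(b) = b**2 + 5*b (o(b) = (b**2 + 4*b) + b = b**2 + 5*b)
q(j) = -6 (q(j) = -2*(5 - 2) = -2*3 = -6)
-297*q(d(7, -4)) = -297*(-6) = 1782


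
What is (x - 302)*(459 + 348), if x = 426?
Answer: 100068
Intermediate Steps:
(x - 302)*(459 + 348) = (426 - 302)*(459 + 348) = 124*807 = 100068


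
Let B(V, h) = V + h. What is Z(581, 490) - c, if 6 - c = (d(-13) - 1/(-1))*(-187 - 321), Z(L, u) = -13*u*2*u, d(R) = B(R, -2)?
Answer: -6235494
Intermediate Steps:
d(R) = -2 + R (d(R) = R - 2 = -2 + R)
Z(L, u) = -26*u**2 (Z(L, u) = -13*2*u*u = -26*u**2)
c = -7106 (c = 6 - ((-2 - 13) - 1/(-1))*(-187 - 321) = 6 - (-15 - 1*(-1))*(-508) = 6 - (-15 + 1)*(-508) = 6 - (-14)*(-508) = 6 - 1*7112 = 6 - 7112 = -7106)
Z(581, 490) - c = -26*490**2 - 1*(-7106) = -26*240100 + 7106 = -6242600 + 7106 = -6235494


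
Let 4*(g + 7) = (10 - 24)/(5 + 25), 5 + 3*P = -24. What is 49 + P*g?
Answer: 21203/180 ≈ 117.79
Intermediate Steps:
P = -29/3 (P = -5/3 + (⅓)*(-24) = -5/3 - 8 = -29/3 ≈ -9.6667)
g = -427/60 (g = -7 + ((10 - 24)/(5 + 25))/4 = -7 + (-14/30)/4 = -7 + (-14*1/30)/4 = -7 + (¼)*(-7/15) = -7 - 7/60 = -427/60 ≈ -7.1167)
49 + P*g = 49 - 29/3*(-427/60) = 49 + 12383/180 = 21203/180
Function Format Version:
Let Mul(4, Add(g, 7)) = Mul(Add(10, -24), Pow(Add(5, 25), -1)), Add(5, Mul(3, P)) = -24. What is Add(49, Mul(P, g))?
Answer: Rational(21203, 180) ≈ 117.79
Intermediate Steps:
P = Rational(-29, 3) (P = Add(Rational(-5, 3), Mul(Rational(1, 3), -24)) = Add(Rational(-5, 3), -8) = Rational(-29, 3) ≈ -9.6667)
g = Rational(-427, 60) (g = Add(-7, Mul(Rational(1, 4), Mul(Add(10, -24), Pow(Add(5, 25), -1)))) = Add(-7, Mul(Rational(1, 4), Mul(-14, Pow(30, -1)))) = Add(-7, Mul(Rational(1, 4), Mul(-14, Rational(1, 30)))) = Add(-7, Mul(Rational(1, 4), Rational(-7, 15))) = Add(-7, Rational(-7, 60)) = Rational(-427, 60) ≈ -7.1167)
Add(49, Mul(P, g)) = Add(49, Mul(Rational(-29, 3), Rational(-427, 60))) = Add(49, Rational(12383, 180)) = Rational(21203, 180)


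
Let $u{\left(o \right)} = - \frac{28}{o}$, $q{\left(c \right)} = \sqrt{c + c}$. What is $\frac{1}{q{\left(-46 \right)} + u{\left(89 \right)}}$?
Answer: $- \frac{623}{182379} - \frac{7921 i \sqrt{23}}{364758} \approx -0.003416 - 0.10415 i$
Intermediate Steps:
$q{\left(c \right)} = \sqrt{2} \sqrt{c}$ ($q{\left(c \right)} = \sqrt{2 c} = \sqrt{2} \sqrt{c}$)
$\frac{1}{q{\left(-46 \right)} + u{\left(89 \right)}} = \frac{1}{\sqrt{2} \sqrt{-46} - \frac{28}{89}} = \frac{1}{\sqrt{2} i \sqrt{46} - \frac{28}{89}} = \frac{1}{2 i \sqrt{23} - \frac{28}{89}} = \frac{1}{- \frac{28}{89} + 2 i \sqrt{23}}$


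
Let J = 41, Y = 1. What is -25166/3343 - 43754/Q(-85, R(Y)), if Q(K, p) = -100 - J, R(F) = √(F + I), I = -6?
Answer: 142721216/471363 ≈ 302.78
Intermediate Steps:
R(F) = √(-6 + F) (R(F) = √(F - 6) = √(-6 + F))
Q(K, p) = -141 (Q(K, p) = -100 - 1*41 = -100 - 41 = -141)
-25166/3343 - 43754/Q(-85, R(Y)) = -25166/3343 - 43754/(-141) = -25166*1/3343 - 43754*(-1/141) = -25166/3343 + 43754/141 = 142721216/471363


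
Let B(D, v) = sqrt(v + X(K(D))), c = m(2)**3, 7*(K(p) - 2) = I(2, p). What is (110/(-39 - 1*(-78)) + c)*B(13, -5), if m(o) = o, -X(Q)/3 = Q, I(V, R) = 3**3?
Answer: 422*I*sqrt(1106)/273 ≈ 51.408*I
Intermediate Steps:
I(V, R) = 27
K(p) = 41/7 (K(p) = 2 + (1/7)*27 = 2 + 27/7 = 41/7)
X(Q) = -3*Q
c = 8 (c = 2**3 = 8)
B(D, v) = sqrt(-123/7 + v) (B(D, v) = sqrt(v - 3*41/7) = sqrt(v - 123/7) = sqrt(-123/7 + v))
(110/(-39 - 1*(-78)) + c)*B(13, -5) = (110/(-39 - 1*(-78)) + 8)*(sqrt(-861 + 49*(-5))/7) = (110/(-39 + 78) + 8)*(sqrt(-861 - 245)/7) = (110/39 + 8)*(sqrt(-1106)/7) = (110*(1/39) + 8)*((I*sqrt(1106))/7) = (110/39 + 8)*(I*sqrt(1106)/7) = 422*(I*sqrt(1106)/7)/39 = 422*I*sqrt(1106)/273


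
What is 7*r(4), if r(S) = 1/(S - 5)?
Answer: -7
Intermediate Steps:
r(S) = 1/(-5 + S)
7*r(4) = 7/(-5 + 4) = 7/(-1) = 7*(-1) = -7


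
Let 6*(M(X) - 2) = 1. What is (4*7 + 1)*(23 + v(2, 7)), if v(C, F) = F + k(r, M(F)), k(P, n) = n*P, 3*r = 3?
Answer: 5597/6 ≈ 932.83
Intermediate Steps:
M(X) = 13/6 (M(X) = 2 + (⅙)*1 = 2 + ⅙ = 13/6)
r = 1 (r = (⅓)*3 = 1)
k(P, n) = P*n
v(C, F) = 13/6 + F (v(C, F) = F + 1*(13/6) = F + 13/6 = 13/6 + F)
(4*7 + 1)*(23 + v(2, 7)) = (4*7 + 1)*(23 + (13/6 + 7)) = (28 + 1)*(23 + 55/6) = 29*(193/6) = 5597/6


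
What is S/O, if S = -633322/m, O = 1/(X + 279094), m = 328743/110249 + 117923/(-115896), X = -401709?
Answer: 992227553885205351120/25099105901 ≈ 3.9532e+10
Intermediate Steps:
m = 25099105901/12777418104 (m = 328743*(1/110249) + 117923*(-1/115896) = 328743/110249 - 117923/115896 = 25099105901/12777418104 ≈ 1.9643)
O = -1/122615 (O = 1/(-401709 + 279094) = 1/(-122615) = -1/122615 ≈ -8.1556e-6)
S = -8092219988461488/25099105901 (S = -633322/25099105901/12777418104 = -633322*12777418104/25099105901 = -8092219988461488/25099105901 ≈ -3.2241e+5)
S/O = -8092219988461488/(25099105901*(-1/122615)) = -8092219988461488/25099105901*(-122615) = 992227553885205351120/25099105901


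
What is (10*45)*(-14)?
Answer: -6300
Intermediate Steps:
(10*45)*(-14) = 450*(-14) = -6300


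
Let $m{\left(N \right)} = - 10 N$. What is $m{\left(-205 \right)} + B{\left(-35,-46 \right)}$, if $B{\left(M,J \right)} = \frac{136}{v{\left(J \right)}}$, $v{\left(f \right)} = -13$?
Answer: $\frac{26514}{13} \approx 2039.5$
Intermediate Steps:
$B{\left(M,J \right)} = - \frac{136}{13}$ ($B{\left(M,J \right)} = \frac{136}{-13} = 136 \left(- \frac{1}{13}\right) = - \frac{136}{13}$)
$m{\left(-205 \right)} + B{\left(-35,-46 \right)} = \left(-10\right) \left(-205\right) - \frac{136}{13} = 2050 - \frac{136}{13} = \frac{26514}{13}$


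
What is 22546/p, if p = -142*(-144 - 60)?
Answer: 11273/14484 ≈ 0.77831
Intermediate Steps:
p = 28968 (p = -142*(-204) = 28968)
22546/p = 22546/28968 = 22546*(1/28968) = 11273/14484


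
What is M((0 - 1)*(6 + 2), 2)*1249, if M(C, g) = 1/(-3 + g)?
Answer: -1249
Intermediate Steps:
M((0 - 1)*(6 + 2), 2)*1249 = 1249/(-3 + 2) = 1249/(-1) = -1*1249 = -1249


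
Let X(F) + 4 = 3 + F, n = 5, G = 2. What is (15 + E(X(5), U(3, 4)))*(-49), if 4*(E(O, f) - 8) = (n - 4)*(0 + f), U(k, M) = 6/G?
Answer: -4655/4 ≈ -1163.8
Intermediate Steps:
U(k, M) = 3 (U(k, M) = 6/2 = 6*(½) = 3)
X(F) = -1 + F (X(F) = -4 + (3 + F) = -1 + F)
E(O, f) = 8 + f/4 (E(O, f) = 8 + ((5 - 4)*(0 + f))/4 = 8 + (1*f)/4 = 8 + f/4)
(15 + E(X(5), U(3, 4)))*(-49) = (15 + (8 + (¼)*3))*(-49) = (15 + (8 + ¾))*(-49) = (15 + 35/4)*(-49) = (95/4)*(-49) = -4655/4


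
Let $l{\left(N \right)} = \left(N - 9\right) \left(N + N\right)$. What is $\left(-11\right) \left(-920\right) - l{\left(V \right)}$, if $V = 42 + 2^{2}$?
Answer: $6716$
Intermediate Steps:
$V = 46$ ($V = 42 + 4 = 46$)
$l{\left(N \right)} = 2 N \left(-9 + N\right)$ ($l{\left(N \right)} = \left(-9 + N\right) 2 N = 2 N \left(-9 + N\right)$)
$\left(-11\right) \left(-920\right) - l{\left(V \right)} = \left(-11\right) \left(-920\right) - 2 \cdot 46 \left(-9 + 46\right) = 10120 - 2 \cdot 46 \cdot 37 = 10120 - 3404 = 6716$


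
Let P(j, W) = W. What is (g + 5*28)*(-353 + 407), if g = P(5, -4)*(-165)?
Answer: 43200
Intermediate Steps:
g = 660 (g = -4*(-165) = 660)
(g + 5*28)*(-353 + 407) = (660 + 5*28)*(-353 + 407) = (660 + 140)*54 = 800*54 = 43200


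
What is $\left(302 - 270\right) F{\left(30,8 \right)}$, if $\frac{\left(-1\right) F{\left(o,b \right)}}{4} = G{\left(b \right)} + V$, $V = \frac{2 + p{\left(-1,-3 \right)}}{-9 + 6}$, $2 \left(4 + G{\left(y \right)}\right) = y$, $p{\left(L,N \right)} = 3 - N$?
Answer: $\frac{1024}{3} \approx 341.33$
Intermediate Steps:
$G{\left(y \right)} = -4 + \frac{y}{2}$
$V = - \frac{8}{3}$ ($V = \frac{2 + \left(3 - -3\right)}{-9 + 6} = \frac{2 + \left(3 + 3\right)}{-3} = \left(2 + 6\right) \left(- \frac{1}{3}\right) = 8 \left(- \frac{1}{3}\right) = - \frac{8}{3} \approx -2.6667$)
$F{\left(o,b \right)} = \frac{80}{3} - 2 b$ ($F{\left(o,b \right)} = - 4 \left(\left(-4 + \frac{b}{2}\right) - \frac{8}{3}\right) = - 4 \left(- \frac{20}{3} + \frac{b}{2}\right) = \frac{80}{3} - 2 b$)
$\left(302 - 270\right) F{\left(30,8 \right)} = \left(302 - 270\right) \left(\frac{80}{3} - 16\right) = 32 \left(\frac{80}{3} - 16\right) = 32 \cdot \frac{32}{3} = \frac{1024}{3}$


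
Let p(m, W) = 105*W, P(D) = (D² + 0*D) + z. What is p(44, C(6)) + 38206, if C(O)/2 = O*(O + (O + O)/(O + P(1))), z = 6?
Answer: 610078/13 ≈ 46929.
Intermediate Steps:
P(D) = 6 + D² (P(D) = (D² + 0*D) + 6 = (D² + 0) + 6 = D² + 6 = 6 + D²)
C(O) = 2*O*(O + 2*O/(7 + O)) (C(O) = 2*(O*(O + (O + O)/(O + (6 + 1²)))) = 2*(O*(O + (2*O)/(O + (6 + 1)))) = 2*(O*(O + (2*O)/(O + 7))) = 2*(O*(O + (2*O)/(7 + O))) = 2*(O*(O + 2*O/(7 + O))) = 2*O*(O + 2*O/(7 + O)))
p(44, C(6)) + 38206 = 105*(2*6²*(9 + 6)/(7 + 6)) + 38206 = 105*(2*36*15/13) + 38206 = 105*(2*36*(1/13)*15) + 38206 = 105*(1080/13) + 38206 = 113400/13 + 38206 = 610078/13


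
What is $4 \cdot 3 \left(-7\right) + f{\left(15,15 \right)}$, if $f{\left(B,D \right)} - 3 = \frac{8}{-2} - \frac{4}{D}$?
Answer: $- \frac{1279}{15} \approx -85.267$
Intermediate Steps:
$f{\left(B,D \right)} = -1 - \frac{4}{D}$ ($f{\left(B,D \right)} = 3 + \left(\frac{8}{-2} - \frac{4}{D}\right) = 3 + \left(8 \left(- \frac{1}{2}\right) - \frac{4}{D}\right) = 3 - \left(4 + \frac{4}{D}\right) = -1 - \frac{4}{D}$)
$4 \cdot 3 \left(-7\right) + f{\left(15,15 \right)} = 4 \cdot 3 \left(-7\right) + \frac{-4 - 15}{15} = 12 \left(-7\right) + \frac{-4 - 15}{15} = -84 + \frac{1}{15} \left(-19\right) = -84 - \frac{19}{15} = - \frac{1279}{15}$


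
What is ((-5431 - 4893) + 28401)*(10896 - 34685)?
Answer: -430033753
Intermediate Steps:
((-5431 - 4893) + 28401)*(10896 - 34685) = (-10324 + 28401)*(-23789) = 18077*(-23789) = -430033753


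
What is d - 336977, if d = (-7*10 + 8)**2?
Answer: -333133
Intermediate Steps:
d = 3844 (d = (-70 + 8)**2 = (-62)**2 = 3844)
d - 336977 = 3844 - 336977 = -333133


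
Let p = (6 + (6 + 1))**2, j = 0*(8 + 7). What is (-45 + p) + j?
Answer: 124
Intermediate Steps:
j = 0 (j = 0*15 = 0)
p = 169 (p = (6 + 7)**2 = 13**2 = 169)
(-45 + p) + j = (-45 + 169) + 0 = 124 + 0 = 124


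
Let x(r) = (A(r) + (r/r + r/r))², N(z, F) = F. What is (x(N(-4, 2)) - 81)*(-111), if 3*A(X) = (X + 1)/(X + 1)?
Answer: 25160/3 ≈ 8386.7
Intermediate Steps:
A(X) = ⅓ (A(X) = ((X + 1)/(X + 1))/3 = ((1 + X)/(1 + X))/3 = (⅓)*1 = ⅓)
x(r) = 49/9 (x(r) = (⅓ + (r/r + r/r))² = (⅓ + (1 + 1))² = (⅓ + 2)² = (7/3)² = 49/9)
(x(N(-4, 2)) - 81)*(-111) = (49/9 - 81)*(-111) = -680/9*(-111) = 25160/3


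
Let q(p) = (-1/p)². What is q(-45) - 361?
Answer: -731024/2025 ≈ -361.00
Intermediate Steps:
q(p) = p⁻²
q(-45) - 361 = (-45)⁻² - 361 = 1/2025 - 361 = -731024/2025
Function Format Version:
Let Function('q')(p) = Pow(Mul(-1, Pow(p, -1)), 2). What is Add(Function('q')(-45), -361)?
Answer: Rational(-731024, 2025) ≈ -361.00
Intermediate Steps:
Function('q')(p) = Pow(p, -2)
Add(Function('q')(-45), -361) = Add(Pow(-45, -2), -361) = Add(Rational(1, 2025), -361) = Rational(-731024, 2025)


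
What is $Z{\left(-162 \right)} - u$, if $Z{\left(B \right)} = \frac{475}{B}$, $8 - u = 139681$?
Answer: $\frac{22626551}{162} \approx 1.3967 \cdot 10^{5}$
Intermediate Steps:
$u = -139673$ ($u = 8 - 139681 = -139673$)
$Z{\left(-162 \right)} - u = \frac{475}{-162} - -139673 = 475 \left(- \frac{1}{162}\right) + 139673 = - \frac{475}{162} + 139673 = \frac{22626551}{162}$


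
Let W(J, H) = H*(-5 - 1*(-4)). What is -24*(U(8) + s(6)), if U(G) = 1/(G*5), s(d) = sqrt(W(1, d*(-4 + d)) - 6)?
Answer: -3/5 - 72*I*sqrt(2) ≈ -0.6 - 101.82*I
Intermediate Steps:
W(J, H) = -H (W(J, H) = H*(-5 + 4) = H*(-1) = -H)
s(d) = sqrt(-6 - d*(-4 + d)) (s(d) = sqrt(-d*(-4 + d) - 6) = sqrt(-6 - d*(-4 + d)))
U(G) = 1/(5*G)
-24*(U(8) + s(6)) = -24*((1/5)/8 + sqrt(-6 - 1*6*(-4 + 6))) = -24*((1/5)*(1/8) + sqrt(-6 - 1*6*2)) = -24*(1/40 + sqrt(-6 - 12)) = -24*(1/40 + sqrt(-18)) = -24*(1/40 + 3*I*sqrt(2)) = -3/5 - 72*I*sqrt(2)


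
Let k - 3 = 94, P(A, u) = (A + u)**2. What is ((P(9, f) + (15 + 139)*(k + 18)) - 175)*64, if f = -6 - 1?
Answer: 1122496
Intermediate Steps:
f = -7
k = 97 (k = 3 + 94 = 97)
((P(9, f) + (15 + 139)*(k + 18)) - 175)*64 = (((9 - 7)**2 + (15 + 139)*(97 + 18)) - 175)*64 = ((2**2 + 154*115) - 175)*64 = ((4 + 17710) - 175)*64 = (17714 - 175)*64 = 17539*64 = 1122496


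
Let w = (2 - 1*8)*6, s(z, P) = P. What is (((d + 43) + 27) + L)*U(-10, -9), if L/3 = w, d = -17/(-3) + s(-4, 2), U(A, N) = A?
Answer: 910/3 ≈ 303.33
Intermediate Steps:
d = 23/3 (d = -17/(-3) + 2 = -17*(-⅓) + 2 = 17/3 + 2 = 23/3 ≈ 7.6667)
w = -36 (w = (2 - 8)*6 = -6*6 = -36)
L = -108 (L = 3*(-36) = -108)
(((d + 43) + 27) + L)*U(-10, -9) = (((23/3 + 43) + 27) - 108)*(-10) = ((152/3 + 27) - 108)*(-10) = (233/3 - 108)*(-10) = -91/3*(-10) = 910/3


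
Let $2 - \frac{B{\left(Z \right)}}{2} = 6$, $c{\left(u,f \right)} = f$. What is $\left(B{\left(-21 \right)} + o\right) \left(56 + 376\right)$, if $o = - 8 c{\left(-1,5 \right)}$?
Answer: $-20736$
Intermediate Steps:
$B{\left(Z \right)} = -8$ ($B{\left(Z \right)} = 4 - 12 = -8$)
$o = -40$ ($o = \left(-8\right) 5 = -40$)
$\left(B{\left(-21 \right)} + o\right) \left(56 + 376\right) = \left(-8 - 40\right) \left(56 + 376\right) = \left(-48\right) 432 = -20736$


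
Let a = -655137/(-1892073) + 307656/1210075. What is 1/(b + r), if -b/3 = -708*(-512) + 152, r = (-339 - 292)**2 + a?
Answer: -763183411825/526430485068045254 ≈ -1.4497e-6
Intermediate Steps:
a = 458290838721/763183411825 (a = -655137*(-1/1892073) + 307656*(1/1210075) = 218379/630691 + 307656/1210075 = 458290838721/763183411825 ≈ 0.60050)
r = 303870328726492546/763183411825 (r = (-339 - 292)**2 + 458290838721/763183411825 = (-631)**2 + 458290838721/763183411825 = 398161 + 458290838721/763183411825 = 303870328726492546/763183411825 ≈ 3.9816e+5)
b = -1087944 (b = -3*(-708*(-512) + 152) = -3*(362496 + 152) = -3*362648 = -1087944)
1/(b + r) = 1/(-1087944 + 303870328726492546/763183411825) = 1/(-526430485068045254/763183411825) = -763183411825/526430485068045254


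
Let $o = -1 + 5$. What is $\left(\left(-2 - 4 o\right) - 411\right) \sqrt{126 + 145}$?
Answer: $- 429 \sqrt{271} \approx -7062.2$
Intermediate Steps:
$o = 4$
$\left(\left(-2 - 4 o\right) - 411\right) \sqrt{126 + 145} = \left(\left(-2 - 16\right) - 411\right) \sqrt{126 + 145} = \left(\left(-2 - 16\right) - 411\right) \sqrt{271} = \left(-18 - 411\right) \sqrt{271} = - 429 \sqrt{271}$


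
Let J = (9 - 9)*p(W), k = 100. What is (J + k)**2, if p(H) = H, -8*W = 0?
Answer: 10000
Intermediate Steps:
W = 0 (W = -1/8*0 = 0)
J = 0 (J = (9 - 9)*0 = 0*0 = 0)
(J + k)**2 = (0 + 100)**2 = 100**2 = 10000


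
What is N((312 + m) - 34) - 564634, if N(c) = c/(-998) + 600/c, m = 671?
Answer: -534766292469/947102 ≈ -5.6463e+5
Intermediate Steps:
N(c) = 600/c - c/998 (N(c) = c*(-1/998) + 600/c = -c/998 + 600/c = 600/c - c/998)
N((312 + m) - 34) - 564634 = (600/((312 + 671) - 34) - ((312 + 671) - 34)/998) - 564634 = (600/(983 - 34) - (983 - 34)/998) - 564634 = (600/949 - 1/998*949) - 564634 = (600*(1/949) - 949/998) - 564634 = (600/949 - 949/998) - 564634 = -301801/947102 - 564634 = -534766292469/947102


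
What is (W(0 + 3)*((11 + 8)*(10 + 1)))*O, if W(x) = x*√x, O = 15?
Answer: 9405*√3 ≈ 16290.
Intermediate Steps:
W(x) = x^(3/2)
(W(0 + 3)*((11 + 8)*(10 + 1)))*O = ((0 + 3)^(3/2)*((11 + 8)*(10 + 1)))*15 = (3^(3/2)*(19*11))*15 = ((3*√3)*209)*15 = (627*√3)*15 = 9405*√3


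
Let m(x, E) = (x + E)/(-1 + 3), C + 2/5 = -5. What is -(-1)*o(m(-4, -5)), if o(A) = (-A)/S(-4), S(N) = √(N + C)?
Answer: -9*I*√235/94 ≈ -1.4677*I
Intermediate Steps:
C = -27/5 (C = -⅖ - 5 = -27/5 ≈ -5.4000)
m(x, E) = E/2 + x/2 (m(x, E) = (E + x)/2 = (E + x)*(½) = E/2 + x/2)
S(N) = √(-27/5 + N) (S(N) = √(N - 27/5) = √(-27/5 + N))
o(A) = I*A*√235/47 (o(A) = (-A)/((√(-135 + 25*(-4))/5)) = (-A)/((√(-135 - 100)/5)) = (-A)/((√(-235)/5)) = (-A)/(((I*√235)/5)) = (-A)/((I*√235/5)) = (-A)*(-I*√235/47) = I*A*√235/47)
-(-1)*o(m(-4, -5)) = -(-1)*I*((½)*(-5) + (½)*(-4))*√235/47 = -(-1)*I*(-5/2 - 2)*√235/47 = -(-1)*(1/47)*I*(-9/2)*√235 = -(-1)*(-9*I*√235/94) = -9*I*√235/94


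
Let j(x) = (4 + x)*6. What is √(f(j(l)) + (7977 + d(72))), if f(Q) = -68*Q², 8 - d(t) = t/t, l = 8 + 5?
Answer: 4*I*√43718 ≈ 836.35*I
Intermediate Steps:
l = 13
d(t) = 7 (d(t) = 8 - t/t = 8 - 1*1 = 8 - 1 = 7)
j(x) = 24 + 6*x
√(f(j(l)) + (7977 + d(72))) = √(-68*(24 + 6*13)² + (7977 + 7)) = √(-68*(24 + 78)² + 7984) = √(-68*102² + 7984) = √(-68*10404 + 7984) = √(-707472 + 7984) = √(-699488) = 4*I*√43718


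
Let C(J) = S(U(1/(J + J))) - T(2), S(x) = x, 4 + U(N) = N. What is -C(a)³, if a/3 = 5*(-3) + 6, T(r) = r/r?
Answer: 19902511/157464 ≈ 126.39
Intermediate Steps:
U(N) = -4 + N
T(r) = 1
a = -27 (a = 3*(5*(-3) + 6) = 3*(-15 + 6) = 3*(-9) = -27)
C(J) = -5 + 1/(2*J) (C(J) = (-4 + 1/(J + J)) - 1*1 = (-4 + 1/(2*J)) - 1 = -5 + 1/(2*J))
-C(a)³ = -(-5 + (½)/(-27))³ = -(-5 + (½)*(-1/27))³ = -(-5 - 1/54)³ = -(-271/54)³ = -1*(-19902511/157464) = 19902511/157464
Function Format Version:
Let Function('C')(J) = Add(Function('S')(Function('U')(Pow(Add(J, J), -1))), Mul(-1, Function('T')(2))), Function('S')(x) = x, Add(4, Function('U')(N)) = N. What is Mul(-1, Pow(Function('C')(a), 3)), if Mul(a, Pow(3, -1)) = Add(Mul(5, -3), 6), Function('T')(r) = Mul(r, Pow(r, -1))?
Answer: Rational(19902511, 157464) ≈ 126.39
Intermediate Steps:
Function('U')(N) = Add(-4, N)
Function('T')(r) = 1
a = -27 (a = Mul(3, Add(Mul(5, -3), 6)) = Mul(3, Add(-15, 6)) = Mul(3, -9) = -27)
Function('C')(J) = Add(-5, Mul(Rational(1, 2), Pow(J, -1))) (Function('C')(J) = Add(Add(-4, Pow(Add(J, J), -1)), Mul(-1, 1)) = Add(Add(-4, Pow(Mul(2, J), -1)), -1) = Add(Add(-4, Mul(Rational(1, 2), Pow(J, -1))), -1) = Add(-5, Mul(Rational(1, 2), Pow(J, -1))))
Mul(-1, Pow(Function('C')(a), 3)) = Mul(-1, Pow(Add(-5, Mul(Rational(1, 2), Pow(-27, -1))), 3)) = Mul(-1, Pow(Add(-5, Mul(Rational(1, 2), Rational(-1, 27))), 3)) = Mul(-1, Pow(Add(-5, Rational(-1, 54)), 3)) = Mul(-1, Pow(Rational(-271, 54), 3)) = Mul(-1, Rational(-19902511, 157464)) = Rational(19902511, 157464)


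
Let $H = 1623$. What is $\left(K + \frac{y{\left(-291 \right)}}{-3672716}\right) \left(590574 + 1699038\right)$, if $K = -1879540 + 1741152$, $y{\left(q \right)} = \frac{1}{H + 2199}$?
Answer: $- \frac{28511085784671747829}{89981542} \approx -3.1686 \cdot 10^{11}$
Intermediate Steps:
$y{\left(q \right)} = \frac{1}{3822}$ ($y{\left(q \right)} = \frac{1}{1623 + 2199} = \frac{1}{3822}$)
$K = -138388$
$\left(K + \frac{y{\left(-291 \right)}}{-3672716}\right) \left(590574 + 1699038\right) = \left(-138388 + \frac{1}{3822 \left(-3672716\right)}\right) \left(590574 + 1699038\right) = \left(-138388 + \frac{1}{3822} \left(- \frac{1}{3672716}\right)\right) 2289612 = \left(-138388 - \frac{1}{14037120552}\right) 2289612 = \left(- \frac{1942569038950177}{14037120552}\right) 2289612 = - \frac{28511085784671747829}{89981542}$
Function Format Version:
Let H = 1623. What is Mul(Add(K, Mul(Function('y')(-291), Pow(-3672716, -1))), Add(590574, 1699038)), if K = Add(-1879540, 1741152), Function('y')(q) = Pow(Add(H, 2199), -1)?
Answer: Rational(-28511085784671747829, 89981542) ≈ -3.1686e+11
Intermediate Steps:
Function('y')(q) = Rational(1, 3822) (Function('y')(q) = Pow(Add(1623, 2199), -1) = Pow(3822, -1) = Rational(1, 3822))
K = -138388
Mul(Add(K, Mul(Function('y')(-291), Pow(-3672716, -1))), Add(590574, 1699038)) = Mul(Add(-138388, Mul(Rational(1, 3822), Pow(-3672716, -1))), Add(590574, 1699038)) = Mul(Add(-138388, Mul(Rational(1, 3822), Rational(-1, 3672716))), 2289612) = Mul(Add(-138388, Rational(-1, 14037120552)), 2289612) = Mul(Rational(-1942569038950177, 14037120552), 2289612) = Rational(-28511085784671747829, 89981542)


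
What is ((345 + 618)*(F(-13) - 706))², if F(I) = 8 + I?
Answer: 468804504249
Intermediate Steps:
((345 + 618)*(F(-13) - 706))² = ((345 + 618)*((8 - 13) - 706))² = (963*(-5 - 706))² = (963*(-711))² = (-684693)² = 468804504249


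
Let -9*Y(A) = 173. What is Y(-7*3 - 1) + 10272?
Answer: 92275/9 ≈ 10253.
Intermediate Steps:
Y(A) = -173/9 (Y(A) = -⅑*173 = -173/9)
Y(-7*3 - 1) + 10272 = -173/9 + 10272 = 92275/9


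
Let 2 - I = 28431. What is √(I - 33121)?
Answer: 5*I*√2462 ≈ 248.09*I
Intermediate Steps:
I = -28429 (I = 2 - 1*28431 = 2 - 28431 = -28429)
√(I - 33121) = √(-28429 - 33121) = √(-61550) = 5*I*√2462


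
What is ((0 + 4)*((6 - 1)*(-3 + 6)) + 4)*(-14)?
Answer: -896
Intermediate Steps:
((0 + 4)*((6 - 1)*(-3 + 6)) + 4)*(-14) = (4*(5*3) + 4)*(-14) = (4*15 + 4)*(-14) = (60 + 4)*(-14) = 64*(-14) = -896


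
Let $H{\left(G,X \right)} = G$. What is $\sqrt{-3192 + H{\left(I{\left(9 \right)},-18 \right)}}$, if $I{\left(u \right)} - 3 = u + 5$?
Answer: $5 i \sqrt{127} \approx 56.347 i$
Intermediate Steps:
$I{\left(u \right)} = 8 + u$ ($I{\left(u \right)} = 3 + \left(u + 5\right) = 3 + \left(5 + u\right) = 8 + u$)
$\sqrt{-3192 + H{\left(I{\left(9 \right)},-18 \right)}} = \sqrt{-3192 + \left(8 + 9\right)} = \sqrt{-3192 + 17} = \sqrt{-3175} = 5 i \sqrt{127}$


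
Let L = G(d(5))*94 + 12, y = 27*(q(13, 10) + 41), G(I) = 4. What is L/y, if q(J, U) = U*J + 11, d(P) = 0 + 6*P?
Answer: 194/2457 ≈ 0.078958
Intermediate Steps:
d(P) = 6*P
q(J, U) = 11 + J*U (q(J, U) = J*U + 11 = 11 + J*U)
y = 4914 (y = 27*((11 + 13*10) + 41) = 27*((11 + 130) + 41) = 27*(141 + 41) = 27*182 = 4914)
L = 388 (L = 4*94 + 12 = 376 + 12 = 388)
L/y = 388/4914 = 388*(1/4914) = 194/2457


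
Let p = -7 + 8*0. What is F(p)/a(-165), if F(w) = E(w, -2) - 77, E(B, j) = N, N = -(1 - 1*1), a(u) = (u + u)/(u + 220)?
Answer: 77/6 ≈ 12.833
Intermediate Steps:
a(u) = 2*u/(220 + u) (a(u) = (2*u)/(220 + u) = 2*u/(220 + u))
p = -7 (p = -7 + 0 = -7)
N = 0 (N = -(1 - 1) = -1*0 = 0)
E(B, j) = 0
F(w) = -77 (F(w) = 0 - 77 = -77)
F(p)/a(-165) = -77/(2*(-165)/(220 - 165)) = -77/(2*(-165)/55) = -77/(2*(-165)*(1/55)) = -77/(-6) = -77*(-⅙) = 77/6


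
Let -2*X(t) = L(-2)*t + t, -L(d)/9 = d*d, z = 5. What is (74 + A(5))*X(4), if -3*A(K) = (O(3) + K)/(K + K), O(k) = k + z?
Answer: 15449/3 ≈ 5149.7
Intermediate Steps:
L(d) = -9*d² (L(d) = -9*d*d = -9*d²)
O(k) = 5 + k (O(k) = k + 5 = 5 + k)
X(t) = 35*t/2 (X(t) = -((-9*(-2)²)*t + t)/2 = -((-9*4)*t + t)/2 = -(-36*t + t)/2 = -(-35)*t/2 = 35*t/2)
A(K) = -(8 + K)/(6*K) (A(K) = -((5 + 3) + K)/(3*(K + K)) = -(8 + K)/(3*(2*K)) = -(8 + K)*1/(2*K)/3 = -(8 + K)/(6*K))
(74 + A(5))*X(4) = (74 + (⅙)*(-8 - 1*5)/5)*((35/2)*4) = (74 + (⅙)*(⅕)*(-8 - 5))*70 = (74 + (⅙)*(⅕)*(-13))*70 = (74 - 13/30)*70 = (2207/30)*70 = 15449/3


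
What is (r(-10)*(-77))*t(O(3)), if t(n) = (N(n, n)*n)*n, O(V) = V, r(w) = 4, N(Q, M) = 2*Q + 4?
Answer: -27720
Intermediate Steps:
N(Q, M) = 4 + 2*Q
t(n) = n²*(4 + 2*n) (t(n) = ((4 + 2*n)*n)*n = (n*(4 + 2*n))*n = n²*(4 + 2*n))
(r(-10)*(-77))*t(O(3)) = (4*(-77))*(2*3²*(2 + 3)) = -616*9*5 = -308*90 = -27720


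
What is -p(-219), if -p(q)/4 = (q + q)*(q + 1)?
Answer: 381936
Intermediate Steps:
p(q) = -8*q*(1 + q) (p(q) = -4*(q + q)*(q + 1) = -4*2*q*(1 + q) = -8*q*(1 + q))
-p(-219) = -(-8)*(-219)*(1 - 219) = -(-8)*(-219)*(-218) = -1*(-381936) = 381936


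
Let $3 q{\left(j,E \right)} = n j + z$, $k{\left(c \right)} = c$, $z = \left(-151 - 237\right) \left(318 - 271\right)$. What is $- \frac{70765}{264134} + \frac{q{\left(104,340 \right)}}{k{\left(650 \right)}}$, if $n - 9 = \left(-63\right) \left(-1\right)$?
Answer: $- \frac{114496307}{19810050} \approx -5.7797$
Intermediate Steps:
$z = -18236$ ($z = \left(-388\right) 47 = -18236$)
$n = 72$ ($n = 9 - -63 = 9 + 63 = 72$)
$q{\left(j,E \right)} = - \frac{18236}{3} + 24 j$ ($q{\left(j,E \right)} = \frac{72 j - 18236}{3} = \frac{-18236 + 72 j}{3} = - \frac{18236}{3} + 24 j$)
$- \frac{70765}{264134} + \frac{q{\left(104,340 \right)}}{k{\left(650 \right)}} = - \frac{70765}{264134} + \frac{- \frac{18236}{3} + 24 \cdot 104}{650} = \left(-70765\right) \frac{1}{264134} + \left(- \frac{18236}{3} + 2496\right) \frac{1}{650} = - \frac{70765}{264134} - \frac{5374}{975} = - \frac{114496307}{19810050}$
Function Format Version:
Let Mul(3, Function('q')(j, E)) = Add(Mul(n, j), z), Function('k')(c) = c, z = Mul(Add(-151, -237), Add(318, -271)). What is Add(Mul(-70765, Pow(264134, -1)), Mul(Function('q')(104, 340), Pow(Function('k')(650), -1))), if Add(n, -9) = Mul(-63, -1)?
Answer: Rational(-114496307, 19810050) ≈ -5.7797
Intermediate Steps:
z = -18236 (z = Mul(-388, 47) = -18236)
n = 72 (n = Add(9, Mul(-63, -1)) = Add(9, 63) = 72)
Function('q')(j, E) = Add(Rational(-18236, 3), Mul(24, j)) (Function('q')(j, E) = Mul(Rational(1, 3), Add(Mul(72, j), -18236)) = Mul(Rational(1, 3), Add(-18236, Mul(72, j))) = Add(Rational(-18236, 3), Mul(24, j)))
Add(Mul(-70765, Pow(264134, -1)), Mul(Function('q')(104, 340), Pow(Function('k')(650), -1))) = Add(Mul(-70765, Pow(264134, -1)), Mul(Add(Rational(-18236, 3), Mul(24, 104)), Pow(650, -1))) = Add(Mul(-70765, Rational(1, 264134)), Mul(Add(Rational(-18236, 3), 2496), Rational(1, 650))) = Add(Rational(-70765, 264134), Mul(Rational(-10748, 3), Rational(1, 650))) = Add(Rational(-70765, 264134), Rational(-5374, 975)) = Rational(-114496307, 19810050)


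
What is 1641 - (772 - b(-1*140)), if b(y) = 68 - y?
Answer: 1077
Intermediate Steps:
1641 - (772 - b(-1*140)) = 1641 - (772 - (68 - (-1)*140)) = 1641 - (772 - (68 - 1*(-140))) = 1641 - (772 - (68 + 140)) = 1641 - (772 - 1*208) = 1641 - (772 - 208) = 1641 - 1*564 = 1641 - 564 = 1077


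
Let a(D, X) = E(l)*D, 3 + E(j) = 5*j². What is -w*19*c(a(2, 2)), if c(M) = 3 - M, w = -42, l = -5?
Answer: -192318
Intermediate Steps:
E(j) = -3 + 5*j²
a(D, X) = 122*D (a(D, X) = (-3 + 5*(-5)²)*D = (-3 + 5*25)*D = (-3 + 125)*D = 122*D)
-w*19*c(a(2, 2)) = -(-42*19)*(3 - 122*2) = -(-798)*(3 - 1*244) = -(-798)*(3 - 244) = -(-798)*(-241) = -1*192318 = -192318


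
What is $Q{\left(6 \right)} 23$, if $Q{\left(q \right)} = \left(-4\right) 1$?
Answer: $-92$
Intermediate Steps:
$Q{\left(q \right)} = -4$
$Q{\left(6 \right)} 23 = \left(-4\right) 23 = -92$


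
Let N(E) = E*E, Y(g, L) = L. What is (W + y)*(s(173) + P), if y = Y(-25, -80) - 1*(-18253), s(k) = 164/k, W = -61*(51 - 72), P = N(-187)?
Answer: 117692828654/173 ≈ 6.8031e+8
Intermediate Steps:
N(E) = E²
P = 34969 (P = (-187)² = 34969)
W = 1281 (W = -61*(-21) = 1281)
y = 18173 (y = -80 - 1*(-18253) = -80 + 18253 = 18173)
(W + y)*(s(173) + P) = (1281 + 18173)*(164/173 + 34969) = 19454*(164*(1/173) + 34969) = 19454*(164/173 + 34969) = 19454*(6049801/173) = 117692828654/173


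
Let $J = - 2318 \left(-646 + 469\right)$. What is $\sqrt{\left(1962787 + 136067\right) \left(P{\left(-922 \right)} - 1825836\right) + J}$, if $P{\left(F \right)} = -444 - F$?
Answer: $i \sqrt{3831159529446} \approx 1.9573 \cdot 10^{6} i$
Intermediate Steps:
$J = 410286$ ($J = \left(-2318\right) \left(-177\right) = 410286$)
$\sqrt{\left(1962787 + 136067\right) \left(P{\left(-922 \right)} - 1825836\right) + J} = \sqrt{\left(1962787 + 136067\right) \left(\left(-444 - -922\right) - 1825836\right) + 410286} = \sqrt{2098854 \left(\left(-444 + 922\right) - 1825836\right) + 410286} = \sqrt{2098854 \left(478 - 1825836\right) + 410286} = \sqrt{2098854 \left(-1825358\right) + 410286} = \sqrt{-3831159939732 + 410286} = \sqrt{-3831159529446} = i \sqrt{3831159529446}$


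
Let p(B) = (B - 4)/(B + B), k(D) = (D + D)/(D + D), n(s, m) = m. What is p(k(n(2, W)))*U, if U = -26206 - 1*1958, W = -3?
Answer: 42246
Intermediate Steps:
k(D) = 1 (k(D) = (2*D)/((2*D)) = (2*D)*(1/(2*D)) = 1)
U = -28164 (U = -26206 - 1958 = -28164)
p(B) = (-4 + B)/(2*B) (p(B) = (-4 + B)/((2*B)) = (-4 + B)*(1/(2*B)) = (-4 + B)/(2*B))
p(k(n(2, W)))*U = ((½)*(-4 + 1)/1)*(-28164) = ((½)*1*(-3))*(-28164) = -3/2*(-28164) = 42246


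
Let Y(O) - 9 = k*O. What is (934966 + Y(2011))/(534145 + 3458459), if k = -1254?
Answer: -1586819/3992604 ≈ -0.39744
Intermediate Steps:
Y(O) = 9 - 1254*O
(934966 + Y(2011))/(534145 + 3458459) = (934966 + (9 - 1254*2011))/(534145 + 3458459) = (934966 + (9 - 2521794))/3992604 = (934966 - 2521785)*(1/3992604) = -1586819*1/3992604 = -1586819/3992604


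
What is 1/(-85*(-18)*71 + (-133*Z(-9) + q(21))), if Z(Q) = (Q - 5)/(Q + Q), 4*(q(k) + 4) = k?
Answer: 36/3907001 ≈ 9.2142e-6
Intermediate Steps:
q(k) = -4 + k/4
Z(Q) = (-5 + Q)/(2*Q) (Z(Q) = (-5 + Q)/((2*Q)) = (-5 + Q)*(1/(2*Q)) = (-5 + Q)/(2*Q))
1/(-85*(-18)*71 + (-133*Z(-9) + q(21))) = 1/(-85*(-18)*71 + (-133*(-5 - 9)/(2*(-9)) + (-4 + (1/4)*21))) = 1/(1530*71 + (-133*(-1)*(-14)/(2*9) + (-4 + 21/4))) = 1/(108630 + (-133*7/9 + 5/4)) = 1/(108630 + (-931/9 + 5/4)) = 1/(108630 - 3679/36) = 1/(3907001/36) = 36/3907001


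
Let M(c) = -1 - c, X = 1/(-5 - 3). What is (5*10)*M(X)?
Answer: -175/4 ≈ -43.750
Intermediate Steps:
X = -⅛ (X = 1/(-8) = -⅛ ≈ -0.12500)
(5*10)*M(X) = (5*10)*(-1 - 1*(-⅛)) = 50*(-1 + ⅛) = 50*(-7/8) = -175/4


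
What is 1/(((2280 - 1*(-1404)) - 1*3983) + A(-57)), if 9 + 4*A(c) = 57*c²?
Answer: 1/45997 ≈ 2.1741e-5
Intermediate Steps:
A(c) = -9/4 + 57*c²/4 (A(c) = -9/4 + (57*c²)/4 = -9/4 + 57*c²/4)
1/(((2280 - 1*(-1404)) - 1*3983) + A(-57)) = 1/(((2280 - 1*(-1404)) - 1*3983) + (-9/4 + (57/4)*(-57)²)) = 1/(((2280 + 1404) - 3983) + (-9/4 + (57/4)*3249)) = 1/((3684 - 3983) + (-9/4 + 185193/4)) = 1/(-299 + 46296) = 1/45997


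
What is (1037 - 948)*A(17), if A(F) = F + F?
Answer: 3026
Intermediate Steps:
A(F) = 2*F
(1037 - 948)*A(17) = (1037 - 948)*(2*17) = 89*34 = 3026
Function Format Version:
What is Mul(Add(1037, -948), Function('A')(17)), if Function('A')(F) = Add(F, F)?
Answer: 3026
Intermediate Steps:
Function('A')(F) = Mul(2, F)
Mul(Add(1037, -948), Function('A')(17)) = Mul(Add(1037, -948), Mul(2, 17)) = Mul(89, 34) = 3026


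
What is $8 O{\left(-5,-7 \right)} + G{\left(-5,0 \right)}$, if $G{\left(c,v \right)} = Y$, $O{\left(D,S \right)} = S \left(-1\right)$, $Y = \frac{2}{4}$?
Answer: $\frac{113}{2} \approx 56.5$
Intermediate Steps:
$Y = \frac{1}{2}$ ($Y = 2 \cdot \frac{1}{4} = \frac{1}{2} \approx 0.5$)
$O{\left(D,S \right)} = - S$
$G{\left(c,v \right)} = \frac{1}{2}$
$8 O{\left(-5,-7 \right)} + G{\left(-5,0 \right)} = 8 \left(\left(-1\right) \left(-7\right)\right) + \frac{1}{2} = 8 \cdot 7 + \frac{1}{2} = 56 + \frac{1}{2} = \frac{113}{2}$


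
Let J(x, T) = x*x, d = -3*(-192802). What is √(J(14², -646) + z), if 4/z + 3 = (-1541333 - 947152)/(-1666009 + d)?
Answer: √159930601680337/64527 ≈ 195.99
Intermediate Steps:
d = 578406
J(x, T) = x²
z = -1087603/193581 (z = 4/(-3 + (-1541333 - 947152)/(-1666009 + 578406)) = 4/(-3 - 2488485/(-1087603)) = 4/(-3 - 2488485*(-1/1087603)) = 4/(-3 + 2488485/1087603) = 4/(-774324/1087603) = 4*(-1087603/774324) = -1087603/193581 ≈ -5.6183)
√(J(14², -646) + z) = √((14²)² - 1087603/193581) = √(196² - 1087603/193581) = √(38416 - 1087603/193581) = √(7435520093/193581) = √159930601680337/64527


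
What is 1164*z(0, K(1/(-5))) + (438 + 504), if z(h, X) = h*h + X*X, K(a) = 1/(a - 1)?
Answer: 5251/3 ≈ 1750.3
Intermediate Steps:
K(a) = 1/(-1 + a)
z(h, X) = X**2 + h**2 (z(h, X) = h**2 + X**2 = X**2 + h**2)
1164*z(0, K(1/(-5))) + (438 + 504) = 1164*((1/(-1 + 1/(-5)))**2 + 0**2) + (438 + 504) = 1164*((1/(-1 - 1/5))**2 + 0) + 942 = 1164*((1/(-6/5))**2 + 0) + 942 = 1164*((-5/6)**2 + 0) + 942 = 1164*(25/36 + 0) + 942 = 1164*(25/36) + 942 = 2425/3 + 942 = 5251/3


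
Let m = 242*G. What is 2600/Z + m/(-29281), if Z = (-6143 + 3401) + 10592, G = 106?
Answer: -2504752/4597117 ≈ -0.54485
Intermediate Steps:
m = 25652 (m = 242*106 = 25652)
Z = 7850 (Z = -2742 + 10592 = 7850)
2600/Z + m/(-29281) = 2600/7850 + 25652/(-29281) = 2600*(1/7850) + 25652*(-1/29281) = 52/157 - 25652/29281 = -2504752/4597117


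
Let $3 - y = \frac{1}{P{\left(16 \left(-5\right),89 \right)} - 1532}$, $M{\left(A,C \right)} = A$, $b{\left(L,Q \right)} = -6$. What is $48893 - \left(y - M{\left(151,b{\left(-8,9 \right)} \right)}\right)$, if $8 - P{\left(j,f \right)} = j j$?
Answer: $\frac{388600883}{7924} \approx 49041.0$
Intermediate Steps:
$P{\left(j,f \right)} = 8 - j^{2}$ ($P{\left(j,f \right)} = 8 - j j = 8 - j^{2}$)
$y = \frac{23773}{7924}$ ($y = 3 - \frac{1}{\left(8 - \left(16 \left(-5\right)\right)^{2}\right) - 1532} = 3 - \frac{1}{\left(8 - \left(-80\right)^{2}\right) - 1532} = 3 - \frac{1}{\left(8 - 6400\right) - 1532} = 3 - \frac{1}{-6392 - 1532} = 3 - \frac{1}{-7924} = 3 - - \frac{1}{7924} = 3 + \frac{1}{7924} = \frac{23773}{7924} \approx 3.0001$)
$48893 - \left(y - M{\left(151,b{\left(-8,9 \right)} \right)}\right) = 48893 - \left(\frac{23773}{7924} - 151\right) = 48893 - - \frac{1172751}{7924} = 48893 + \frac{1172751}{7924} = \frac{388600883}{7924}$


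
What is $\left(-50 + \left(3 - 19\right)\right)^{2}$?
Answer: $4356$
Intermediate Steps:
$\left(-50 + \left(3 - 19\right)\right)^{2} = \left(-50 - 16\right)^{2} = \left(-66\right)^{2} = 4356$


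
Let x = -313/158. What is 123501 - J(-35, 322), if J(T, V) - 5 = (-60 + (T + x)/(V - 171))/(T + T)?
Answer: 206244292437/1670060 ≈ 1.2350e+5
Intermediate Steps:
x = -313/158 (x = -313*1/158 = -313/158 ≈ -1.9810)
J(T, V) = 5 + (-60 + (-313/158 + T)/(-171 + V))/(2*T) (J(T, V) = 5 + (-60 + (T - 313/158)/(V - 171))/(T + T) = 5 + (-60 + (-313/158 + T)/(-171 + V))/((2*T)) = 5 + (-60 + (-313/158 + T)/(-171 + V))*(1/(2*T)) = 5 + (-60 + (-313/158 + T)/(-171 + V))/(2*T))
123501 - J(-35, 322) = 123501 - (1620767 - 270022*(-35) - 9480*322 + 1580*(-35)*322)/(316*(-35)*(-171 + 322)) = 123501 - (-1)*(1620767 + 9450770 - 3052560 - 17806600)/(316*35*151) = 123501 - (-1)*(-9787623)/(316*35*151) = 123501 - 1*9787623/1670060 = 123501 - 9787623/1670060 = 206244292437/1670060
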